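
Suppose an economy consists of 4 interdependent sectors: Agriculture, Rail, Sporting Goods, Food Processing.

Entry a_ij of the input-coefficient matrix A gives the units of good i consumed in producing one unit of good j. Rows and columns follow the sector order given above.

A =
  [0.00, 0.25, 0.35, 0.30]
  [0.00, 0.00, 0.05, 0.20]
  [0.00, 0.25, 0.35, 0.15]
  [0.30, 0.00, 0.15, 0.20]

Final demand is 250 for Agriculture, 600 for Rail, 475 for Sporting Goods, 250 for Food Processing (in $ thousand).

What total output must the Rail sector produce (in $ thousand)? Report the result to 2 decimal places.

I − A =
  [   1.00    -0.25    -0.35    -0.30]
  [   0.00     1.00    -0.05    -0.20]
  [   0.00    -0.25     0.65    -0.15]
  [  -0.30     0.00    -0.15     0.80]
Compute the cofactors C_ij = (−1)^(i+j)·(3×3 minor ij) of I−A; the adjugate is their transpose:
adj(I−A) = Cᵀ =
  [ 0.480000   0.205625   0.342500   0.295625]
  [ 0.041250   0.423250   0.086500   0.137500]
  [ 0.060000   0.188750   0.695000   0.200000]
  [ 0.191250   0.112500   0.258750   0.637500]
det(I−A) = Σ_j (I−A)_1j·C_1j = (1.00)(0.480000) + (-0.25)(0.041250) + (-0.35)(0.060000) + (-0.30)(0.191250) = 0.3913125
(I − A)⁻¹ = adj(I−A) / det(I−A) ≈
  [   1.2266     0.5255     0.8753     0.7555]
  [   0.1054     1.0816     0.2211     0.3514]
  [   0.1533     0.4824     1.7761     0.5111]
  [   0.4887     0.2875     0.6612     1.6291]
x = (I − A)⁻¹ d = adj(I−A)·d / det(I−A), with det(I−A) = 0.3913125:
  x_1 = (0.480000·250 + 0.205625·600 + 0.342500·475 + 0.295625·250) / 0.3913125 = 479.96875 / 0.3913125 ≈ 1226.56
  x_2 = (0.041250·250 + 0.423250·600 + 0.086500·475 + 0.137500·250) / 0.3913125 = 339.725 / 0.3913125 ≈ 868.17
  x_3 = (0.060000·250 + 0.188750·600 + 0.695000·475 + 0.200000·250) / 0.3913125 = 508.375 / 0.3913125 ≈ 1299.15
  x_4 = (0.191250·250 + 0.112500·600 + 0.258750·475 + 0.637500·250) / 0.3913125 = 397.59375 / 0.3913125 ≈ 1016.05

x_2 = 868.17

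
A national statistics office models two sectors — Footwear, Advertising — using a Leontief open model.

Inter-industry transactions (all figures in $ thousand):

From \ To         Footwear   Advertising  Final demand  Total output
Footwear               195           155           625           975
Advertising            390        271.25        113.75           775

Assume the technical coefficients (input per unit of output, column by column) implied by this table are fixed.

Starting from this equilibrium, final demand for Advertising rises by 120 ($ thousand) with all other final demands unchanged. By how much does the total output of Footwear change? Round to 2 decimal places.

Technical coefficients a_ij = z_ij / X_j:
  a_11 = 195/975 = 0.20, a_21 = 390/975 = 0.40
  a_12 = 155/775 = 0.20, a_22 = 271.25/775 = 0.35
I − A =
  [   0.80    -0.20]
  [  -0.40     0.65]
det(I−A) = (0.80)(0.65) − (-0.20)(-0.40) = 0.4400
adj(I−A) = [[0.65, 0.20], [0.40, 0.80]]
(I − A)⁻¹ = adj(I−A) / det(I−A) ≈
  [   1.4773     0.4545]
  [   0.9091     1.8182]
Δx = (I − A)⁻¹ Δd with Δd having +120 in the Advertising component and 0 elsewhere.
So Δx_1 = L_12 · (+120), where L_12 = adj(I−A)_12 / det(I−A) = 0.20 / 0.4400.
Δx_1 = 0.20 × (+120) / 0.4400 = 24.00 / 0.4400 ≈ 54.55.

Δx_1 = 54.55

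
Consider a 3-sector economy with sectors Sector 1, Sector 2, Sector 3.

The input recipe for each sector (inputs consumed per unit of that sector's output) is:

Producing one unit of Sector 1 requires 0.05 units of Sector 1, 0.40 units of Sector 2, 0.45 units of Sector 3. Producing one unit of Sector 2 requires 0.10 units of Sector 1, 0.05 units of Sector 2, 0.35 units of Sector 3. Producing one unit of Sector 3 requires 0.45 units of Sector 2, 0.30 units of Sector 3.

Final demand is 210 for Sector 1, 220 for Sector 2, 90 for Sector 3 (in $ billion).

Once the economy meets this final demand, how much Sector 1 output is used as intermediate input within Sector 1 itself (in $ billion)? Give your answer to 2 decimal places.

z_11 = 14.52

I − A =
  [   0.95    -0.10     0.00]
  [  -0.40     0.95    -0.45]
  [  -0.45    -0.35     0.70]
Cofactors of I−A, C_ij = (−1)^(i+j)·(minor ij) (rows/columns in the sector order above):
  C_11 = (0.95)(0.70) − (-0.45)(-0.35) = 0.5075
  C_12 = −[(-0.40)(0.70) − (-0.45)(-0.45)] = 0.4825
  C_13 = (-0.40)(-0.35) − (0.95)(-0.45) = 0.5675
  C_21 = −[(-0.10)(0.70) − (0.00)(-0.35)] = 0.0700
  C_22 = (0.95)(0.70) − (0.00)(-0.45) = 0.6650
  C_23 = −[(0.95)(-0.35) − (-0.10)(-0.45)] = 0.3775
  C_31 = (-0.10)(-0.45) − (0.00)(0.95) = 0.0450
  C_32 = −[(0.95)(-0.45) − (0.00)(-0.40)] = 0.4275
  C_33 = (0.95)(0.95) − (-0.10)(-0.40) = 0.8625
det(I−A) = Σ_j (I−A)_1j·C_1j = (0.95)(0.5075) + (-0.10)(0.4825) + (0.00)(0.5675) = 0.433875
adj(I−A) = Cᵀ =
  [ 0.5075   0.0700   0.0450]
  [ 0.4825   0.6650   0.4275]
  [ 0.5675   0.3775   0.8625]
(I − A)⁻¹ = adj(I−A) / det(I−A) ≈
  [   1.1697     0.1613     0.1037]
  [   1.1121     1.5327     0.9853]
  [   1.3080     0.8701     1.9879]
First solve x = (I − A)⁻¹ d = adj(I−A)·d / det(I−A); in particular x_1 = (0.5075·210 + 0.0700·220 + 0.0450·90) / 0.433875 = 126.025 / 0.433875 ≈ 290.4638.
Intermediate flow from 1 to 1: z_11 = a_11 · x_1 = 0.05 × 126.025 / 0.433875 = 6.30125 / 0.433875 ≈ 14.52.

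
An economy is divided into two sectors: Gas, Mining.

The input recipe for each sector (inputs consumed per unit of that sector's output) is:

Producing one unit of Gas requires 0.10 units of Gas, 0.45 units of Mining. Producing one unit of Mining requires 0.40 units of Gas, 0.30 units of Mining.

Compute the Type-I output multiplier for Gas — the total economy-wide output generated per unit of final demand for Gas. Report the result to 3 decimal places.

m_1 = 2.556

I − A =
  [   0.90    -0.40]
  [  -0.45     0.70]
det(I−A) = (0.90)(0.70) − (-0.40)(-0.45) = 0.4500
adj(I−A) = [[0.70, 0.40], [0.45, 0.90]]
(I − A)⁻¹ = adj(I−A) / det(I−A) ≈
  [   1.5556     0.8889]
  [   1.0000     2.0000]
The output multiplier for sector j is the column-j sum of the Leontief inverse (I − A)⁻¹ = adj(I−A) / det(I−A).
Column 1 of adj(I−A): (0.70, 0.45); det(I−A) = 0.4500.
m_1 = (0.70 + 0.45) / 0.4500 = 1.15 / 0.4500 ≈ 2.556.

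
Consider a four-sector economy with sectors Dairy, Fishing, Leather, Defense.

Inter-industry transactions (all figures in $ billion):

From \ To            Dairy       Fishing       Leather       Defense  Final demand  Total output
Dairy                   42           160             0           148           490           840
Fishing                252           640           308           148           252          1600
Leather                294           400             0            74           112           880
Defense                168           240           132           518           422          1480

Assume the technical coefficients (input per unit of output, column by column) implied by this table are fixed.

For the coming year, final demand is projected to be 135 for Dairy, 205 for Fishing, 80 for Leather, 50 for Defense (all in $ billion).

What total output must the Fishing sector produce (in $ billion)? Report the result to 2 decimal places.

x_2 = 774.25

Technical coefficients a_ij = z_ij / X_j:
  a_11 = 42/840 = 0.05, a_21 = 252/840 = 0.30, a_31 = 294/840 = 0.35, a_41 = 168/840 = 0.20
  a_12 = 160/1600 = 0.10, a_22 = 640/1600 = 0.40, a_32 = 400/1600 = 0.25, a_42 = 240/1600 = 0.15
  a_13 = 0/880 = 0.00, a_23 = 308/880 = 0.35, a_33 = 0/880 = 0.00, a_43 = 132/880 = 0.15
  a_14 = 148/1480 = 0.10, a_24 = 148/1480 = 0.10, a_34 = 74/1480 = 0.05, a_44 = 518/1480 = 0.35
I − A =
  [   0.95    -0.10     0.00    -0.10]
  [  -0.30     0.60    -0.35    -0.10]
  [  -0.35    -0.25     1.00    -0.05]
  [  -0.20    -0.15    -0.15     0.65]
Compute the cofactors C_ij = (−1)^(i+j)·(3×3 minor ij) of I−A; the adjugate is their transpose:
adj(I−A) = Cᵀ =
  [ 0.307250   0.083000   0.038500   0.063000]
  [ 0.301125   0.585125   0.227875   0.153875]
  [ 0.193250   0.185500   0.318250   0.082750]
  [ 0.208625   0.203375   0.137875   0.444625]
det(I−A) = Σ_j (I−A)_1j·C_1j = (0.95)(0.307250) + (-0.10)(0.301125) + (0.00)(0.193250) + (-0.10)(0.208625) = 0.2409125
(I − A)⁻¹ = adj(I−A) / det(I−A) ≈
  [   1.2754     0.3445     0.1598     0.2615]
  [   1.2499     2.4288     0.9459     0.6387]
  [   0.8022     0.7700     1.3210     0.3435]
  [   0.8660     0.8442     0.5723     1.8456]
x = (I − A)⁻¹ d = adj(I−A)·d / det(I−A), with det(I−A) = 0.2409125:
  x_1 = (0.307250·135 + 0.083000·205 + 0.038500·80 + 0.063000·50) / 0.2409125 = 64.72375 / 0.2409125 ≈ 268.66
  x_2 = (0.301125·135 + 0.585125·205 + 0.227875·80 + 0.153875·50) / 0.2409125 = 186.52625 / 0.2409125 ≈ 774.25
  x_3 = (0.193250·135 + 0.185500·205 + 0.318250·80 + 0.082750·50) / 0.2409125 = 93.71375 / 0.2409125 ≈ 388.99
  x_4 = (0.208625·135 + 0.203375·205 + 0.137875·80 + 0.444625·50) / 0.2409125 = 103.1175 / 0.2409125 ≈ 428.03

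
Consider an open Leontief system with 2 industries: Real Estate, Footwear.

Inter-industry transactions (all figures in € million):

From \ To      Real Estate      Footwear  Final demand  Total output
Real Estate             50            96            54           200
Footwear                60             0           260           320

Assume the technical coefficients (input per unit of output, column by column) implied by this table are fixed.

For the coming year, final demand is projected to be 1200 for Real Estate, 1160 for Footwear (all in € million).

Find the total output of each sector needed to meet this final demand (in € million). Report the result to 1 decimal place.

Technical coefficients a_ij = z_ij / X_j:
  a_RR = 50/200 = 0.25, a_FR = 60/200 = 0.30
  a_RF = 96/320 = 0.30, a_FF = 0/320 = 0.00
I − A =
  [   0.75    -0.30]
  [  -0.30     1.00]
det(I−A) = (0.75)(1.00) − (-0.30)(-0.30) = 0.6600
adj(I−A) = [[1.00, 0.30], [0.30, 0.75]]
(I − A)⁻¹ = adj(I−A) / det(I−A) ≈
  [   1.5152     0.4545]
  [   0.4545     1.1364]
x = (I − A)⁻¹ d = adj(I−A)·d / det(I−A), with det(I−A) = 0.6600:
  x_R = (1.00·1200 + 0.30·1160) / 0.6600 = 1548.00 / 0.6600 ≈ 2345.5
  x_F = (0.30·1200 + 0.75·1160) / 0.6600 = 1230.00 / 0.6600 ≈ 1863.6

x_R = 2345.5, x_F = 1863.6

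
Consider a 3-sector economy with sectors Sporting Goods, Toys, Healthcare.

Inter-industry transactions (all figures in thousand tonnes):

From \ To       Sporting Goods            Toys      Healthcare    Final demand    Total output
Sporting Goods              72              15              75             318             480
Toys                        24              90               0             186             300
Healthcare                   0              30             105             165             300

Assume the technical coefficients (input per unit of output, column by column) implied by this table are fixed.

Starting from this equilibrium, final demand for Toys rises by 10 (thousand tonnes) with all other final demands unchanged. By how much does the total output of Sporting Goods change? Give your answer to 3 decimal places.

Δx_1 = 1.498

Technical coefficients a_ij = z_ij / X_j:
  a_11 = 72/480 = 0.15, a_21 = 24/480 = 0.05, a_31 = 0/480 = 0.00
  a_12 = 15/300 = 0.05, a_22 = 90/300 = 0.30, a_32 = 30/300 = 0.10
  a_13 = 75/300 = 0.25, a_23 = 0/300 = 0.00, a_33 = 105/300 = 0.35
I − A =
  [   0.85    -0.05    -0.25]
  [  -0.05     0.70     0.00]
  [   0.00    -0.10     0.65]
Cofactors of I−A, C_ij = (−1)^(i+j)·(minor ij) (rows/columns in the sector order above):
  C_11 = (0.70)(0.65) − (0.00)(-0.10) = 0.4550
  C_12 = −[(-0.05)(0.65) − (0.00)(0.00)] = 0.0325
  C_13 = (-0.05)(-0.10) − (0.70)(0.00) = 0.0050
  C_21 = −[(-0.05)(0.65) − (-0.25)(-0.10)] = 0.0575
  C_22 = (0.85)(0.65) − (-0.25)(0.00) = 0.5525
  C_23 = −[(0.85)(-0.10) − (-0.05)(0.00)] = 0.0850
  C_31 = (-0.05)(0.00) − (-0.25)(0.70) = 0.1750
  C_32 = −[(0.85)(0.00) − (-0.25)(-0.05)] = 0.0125
  C_33 = (0.85)(0.70) − (-0.05)(-0.05) = 0.5925
det(I−A) = Σ_j (I−A)_1j·C_1j = (0.85)(0.4550) + (-0.05)(0.0325) + (-0.25)(0.0050) = 0.383875
adj(I−A) = Cᵀ =
  [ 0.4550   0.0575   0.1750]
  [ 0.0325   0.5525   0.0125]
  [ 0.0050   0.0850   0.5925]
(I − A)⁻¹ = adj(I−A) / det(I−A) ≈
  [   1.1853     0.1498     0.4559]
  [   0.0847     1.4393     0.0326]
  [   0.0130     0.2214     1.5435]
Δx = (I − A)⁻¹ Δd with Δd having +10 in the Toys component and 0 elsewhere.
So Δx_1 = L_12 · (+10), where L_12 = adj(I−A)_12 / det(I−A) = 0.0575 / 0.383875.
Δx_1 = 0.0575 × (+10) / 0.383875 = 0.575 / 0.383875 ≈ 1.498.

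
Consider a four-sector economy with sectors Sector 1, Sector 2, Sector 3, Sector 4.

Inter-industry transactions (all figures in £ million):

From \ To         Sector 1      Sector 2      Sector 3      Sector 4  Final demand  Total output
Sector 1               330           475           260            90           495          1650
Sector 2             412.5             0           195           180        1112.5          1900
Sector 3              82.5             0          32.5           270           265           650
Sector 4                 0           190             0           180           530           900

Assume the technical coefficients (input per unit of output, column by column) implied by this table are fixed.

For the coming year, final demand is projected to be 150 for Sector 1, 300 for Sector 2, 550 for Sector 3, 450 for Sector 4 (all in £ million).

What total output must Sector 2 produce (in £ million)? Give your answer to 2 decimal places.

Technical coefficients a_ij = z_ij / X_j:
  a_11 = 330/1650 = 0.20, a_21 = 412.5/1650 = 0.25, a_31 = 82.5/1650 = 0.05, a_41 = 0/1650 = 0.00
  a_12 = 475/1900 = 0.25, a_22 = 0/1900 = 0.00, a_32 = 0/1900 = 0.00, a_42 = 190/1900 = 0.10
  a_13 = 260/650 = 0.40, a_23 = 195/650 = 0.30, a_33 = 32.5/650 = 0.05, a_43 = 0/650 = 0.00
  a_14 = 90/900 = 0.10, a_24 = 180/900 = 0.20, a_34 = 270/900 = 0.30, a_44 = 180/900 = 0.20
I − A =
  [   0.80    -0.25    -0.40    -0.10]
  [  -0.25     1.00    -0.30    -0.20]
  [  -0.05     0.00     0.95    -0.30]
  [   0.00    -0.10     0.00     0.80]
Compute the cofactors C_ij = (−1)^(i+j)·(3×3 minor ij) of I−A; the adjugate is their transpose:
adj(I−A) = Cᵀ =
  [ 0.732000   0.211500   0.375000   0.285000]
  [ 0.202000   0.592000   0.272000   0.275250]
  [ 0.046500   0.034500   0.571500   0.228750]
  [ 0.025250   0.074000   0.034000   0.676875]
det(I−A) = Σ_j (I−A)_1j·C_1j = (0.80)(0.732000) + (-0.25)(0.202000) + (-0.40)(0.046500) + (-0.10)(0.025250) = 0.513975
(I − A)⁻¹ = adj(I−A) / det(I−A) ≈
  [   1.4242     0.4115     0.7296     0.5545]
  [   0.3930     1.1518     0.5292     0.5355]
  [   0.0905     0.0671     1.1119     0.4451]
  [   0.0491     0.1440     0.0662     1.3169]
x = (I − A)⁻¹ d = adj(I−A)·d / det(I−A), with det(I−A) = 0.513975:
  x_1 = (0.732000·150 + 0.211500·300 + 0.375000·550 + 0.285000·450) / 0.513975 = 507.75 / 0.513975 ≈ 987.89
  x_2 = (0.202000·150 + 0.592000·300 + 0.272000·550 + 0.275250·450) / 0.513975 = 481.3625 / 0.513975 ≈ 936.55
  x_3 = (0.046500·150 + 0.034500·300 + 0.571500·550 + 0.228750·450) / 0.513975 = 434.5875 / 0.513975 ≈ 845.54
  x_4 = (0.025250·150 + 0.074000·300 + 0.034000·550 + 0.676875·450) / 0.513975 = 349.28125 / 0.513975 ≈ 679.57

x_2 = 936.55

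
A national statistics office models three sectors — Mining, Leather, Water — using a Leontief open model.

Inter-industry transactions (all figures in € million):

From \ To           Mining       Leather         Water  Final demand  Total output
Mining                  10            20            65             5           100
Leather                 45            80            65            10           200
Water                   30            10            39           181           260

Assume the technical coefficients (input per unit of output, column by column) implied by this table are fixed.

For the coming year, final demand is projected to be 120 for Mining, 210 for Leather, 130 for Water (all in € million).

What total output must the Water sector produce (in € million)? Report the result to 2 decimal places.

Technical coefficients a_ij = z_ij / X_j:
  a_MM = 10/100 = 0.10, a_LM = 45/100 = 0.45, a_WM = 30/100 = 0.30
  a_ML = 20/200 = 0.10, a_LL = 80/200 = 0.40, a_WL = 10/200 = 0.05
  a_MW = 65/260 = 0.25, a_LW = 65/260 = 0.25, a_WW = 39/260 = 0.15
I − A =
  [   0.90    -0.10    -0.25]
  [  -0.45     0.60    -0.25]
  [  -0.30    -0.05     0.85]
Cofactors of I−A, C_ij = (−1)^(i+j)·(minor ij) (rows/columns in the sector order above):
  C_11 = (0.60)(0.85) − (-0.25)(-0.05) = 0.4975
  C_12 = −[(-0.45)(0.85) − (-0.25)(-0.30)] = 0.4575
  C_13 = (-0.45)(-0.05) − (0.60)(-0.30) = 0.2025
  C_21 = −[(-0.10)(0.85) − (-0.25)(-0.05)] = 0.0975
  C_22 = (0.90)(0.85) − (-0.25)(-0.30) = 0.6900
  C_23 = −[(0.90)(-0.05) − (-0.10)(-0.30)] = 0.0750
  C_31 = (-0.10)(-0.25) − (-0.25)(0.60) = 0.1750
  C_32 = −[(0.90)(-0.25) − (-0.25)(-0.45)] = 0.3375
  C_33 = (0.90)(0.60) − (-0.10)(-0.45) = 0.4950
det(I−A) = Σ_j (I−A)_1j·C_1j = (0.90)(0.4975) + (-0.10)(0.4575) + (-0.25)(0.2025) = 0.351375
adj(I−A) = Cᵀ =
  [ 0.4975   0.0975   0.1750]
  [ 0.4575   0.6900   0.3375]
  [ 0.2025   0.0750   0.4950]
(I − A)⁻¹ = adj(I−A) / det(I−A) ≈
  [   1.4159     0.2775     0.4980]
  [   1.3020     1.9637     0.9605]
  [   0.5763     0.2134     1.4088]
x = (I − A)⁻¹ d = adj(I−A)·d / det(I−A), with det(I−A) = 0.351375:
  x_M = (0.4975·120 + 0.0975·210 + 0.1750·130) / 0.351375 = 102.925 / 0.351375 ≈ 292.92
  x_L = (0.4575·120 + 0.6900·210 + 0.3375·130) / 0.351375 = 243.675 / 0.351375 ≈ 693.49
  x_W = (0.2025·120 + 0.0750·210 + 0.4950·130) / 0.351375 = 104.40 / 0.351375 ≈ 297.12

x_W = 297.12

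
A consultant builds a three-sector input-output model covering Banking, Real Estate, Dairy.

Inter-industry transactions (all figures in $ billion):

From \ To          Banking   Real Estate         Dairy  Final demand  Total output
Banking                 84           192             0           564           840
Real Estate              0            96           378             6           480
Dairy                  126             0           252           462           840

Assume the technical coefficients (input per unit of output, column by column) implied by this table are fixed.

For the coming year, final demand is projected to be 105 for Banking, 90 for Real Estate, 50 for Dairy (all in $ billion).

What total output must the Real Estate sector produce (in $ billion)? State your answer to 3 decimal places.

Technical coefficients a_ij = z_ij / X_j:
  a_11 = 84/840 = 0.10, a_21 = 0/840 = 0.00, a_31 = 126/840 = 0.15
  a_12 = 192/480 = 0.40, a_22 = 96/480 = 0.20, a_32 = 0/480 = 0.00
  a_13 = 0/840 = 0.00, a_23 = 378/840 = 0.45, a_33 = 252/840 = 0.30
I − A =
  [   0.90    -0.40     0.00]
  [   0.00     0.80    -0.45]
  [  -0.15     0.00     0.70]
Cofactors of I−A, C_ij = (−1)^(i+j)·(minor ij) (rows/columns in the sector order above):
  C_11 = (0.80)(0.70) − (-0.45)(0.00) = 0.5600
  C_12 = −[(0.00)(0.70) − (-0.45)(-0.15)] = 0.0675
  C_13 = (0.00)(0.00) − (0.80)(-0.15) = 0.1200
  C_21 = −[(-0.40)(0.70) − (0.00)(0.00)] = 0.2800
  C_22 = (0.90)(0.70) − (0.00)(-0.15) = 0.6300
  C_23 = −[(0.90)(0.00) − (-0.40)(-0.15)] = 0.0600
  C_31 = (-0.40)(-0.45) − (0.00)(0.80) = 0.1800
  C_32 = −[(0.90)(-0.45) − (0.00)(0.00)] = 0.4050
  C_33 = (0.90)(0.80) − (-0.40)(0.00) = 0.7200
det(I−A) = Σ_j (I−A)_1j·C_1j = (0.90)(0.5600) + (-0.40)(0.0675) + (0.00)(0.1200) = 0.4770
adj(I−A) = Cᵀ =
  [ 0.5600   0.2800   0.1800]
  [ 0.0675   0.6300   0.4050]
  [ 0.1200   0.0600   0.7200]
(I − A)⁻¹ = adj(I−A) / det(I−A) ≈
  [   1.1740     0.5870     0.3774]
  [   0.1415     1.3208     0.8491]
  [   0.2516     0.1258     1.5094]
x = (I − A)⁻¹ d = adj(I−A)·d / det(I−A), with det(I−A) = 0.4770:
  x_1 = (0.5600·105 + 0.2800·90 + 0.1800·50) / 0.4770 = 93.00 / 0.4770 ≈ 194.969
  x_2 = (0.0675·105 + 0.6300·90 + 0.4050·50) / 0.4770 = 84.0375 / 0.4770 ≈ 176.179
  x_3 = (0.1200·105 + 0.0600·90 + 0.7200·50) / 0.4770 = 54.00 / 0.4770 ≈ 113.208

x_2 = 176.179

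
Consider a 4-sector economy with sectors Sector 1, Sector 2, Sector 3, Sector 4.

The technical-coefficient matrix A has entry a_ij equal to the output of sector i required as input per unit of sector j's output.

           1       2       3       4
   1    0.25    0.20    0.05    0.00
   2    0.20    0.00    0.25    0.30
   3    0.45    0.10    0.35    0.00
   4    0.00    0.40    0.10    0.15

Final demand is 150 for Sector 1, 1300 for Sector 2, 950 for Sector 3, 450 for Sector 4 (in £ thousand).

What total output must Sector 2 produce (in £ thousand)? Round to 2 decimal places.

I − A =
  [   0.75    -0.20    -0.05     0.00]
  [  -0.20     1.00    -0.25    -0.30]
  [  -0.45    -0.10     0.65     0.00]
  [   0.00    -0.40    -0.10     0.85]
Compute the cofactors C_ij = (−1)^(i+j)·(3×3 minor ij) of I−A; the adjugate is their transpose:
adj(I−A) = Cᵀ =
  [ 0.450250   0.114750   0.085000   0.040500]
  [ 0.219625   0.395250   0.190375   0.139500]
  [ 0.345500   0.140250   0.513500   0.049500]
  [ 0.144000   0.202500   0.150000   0.396750]
det(I−A) = Σ_j (I−A)_1j·C_1j = (0.75)(0.450250) + (-0.20)(0.219625) + (-0.05)(0.345500) + (0.00)(0.144000) = 0.2764875
(I − A)⁻¹ = adj(I−A) / det(I−A) ≈
  [   1.6285     0.4150     0.3074     0.1465]
  [   0.7943     1.4295     0.6885     0.5045]
  [   1.2496     0.5073     1.8572     0.1790]
  [   0.5208     0.7324     0.5425     1.4350]
x = (I − A)⁻¹ d = adj(I−A)·d / det(I−A), with det(I−A) = 0.2764875:
  x_1 = (0.450250·150 + 0.114750·1300 + 0.085000·950 + 0.040500·450) / 0.2764875 = 315.6875 / 0.2764875 ≈ 1141.78
  x_2 = (0.219625·150 + 0.395250·1300 + 0.190375·950 + 0.139500·450) / 0.2764875 = 790.40 / 0.2764875 ≈ 2858.72
  x_3 = (0.345500·150 + 0.140250·1300 + 0.513500·950 + 0.049500·450) / 0.2764875 = 744.25 / 0.2764875 ≈ 2691.80
  x_4 = (0.144000·150 + 0.202500·1300 + 0.150000·950 + 0.396750·450) / 0.2764875 = 605.8875 / 0.2764875 ≈ 2191.37

x_2 = 2858.72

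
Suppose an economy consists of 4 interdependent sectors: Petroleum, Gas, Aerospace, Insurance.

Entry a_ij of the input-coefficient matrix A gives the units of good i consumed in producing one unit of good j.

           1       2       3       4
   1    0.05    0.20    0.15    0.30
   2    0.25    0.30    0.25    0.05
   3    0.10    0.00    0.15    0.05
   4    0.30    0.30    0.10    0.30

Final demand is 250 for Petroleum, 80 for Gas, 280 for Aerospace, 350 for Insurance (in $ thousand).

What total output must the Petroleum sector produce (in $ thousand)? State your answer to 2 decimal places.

x_1 = 886.81

I − A =
  [   0.95    -0.20    -0.15    -0.30]
  [  -0.25     0.70    -0.25    -0.05]
  [  -0.10     0.00     0.85    -0.05]
  [  -0.30    -0.30    -0.10     0.70]
Compute the cofactors C_ij = (−1)^(i+j)·(3×3 minor ij) of I−A; the adjugate is their transpose:
adj(I−A) = Cᵀ =
  [ 0.396500   0.196750   0.150750   0.194750]
  [ 0.182000   0.468250   0.184500   0.124625]
  [ 0.061750   0.040250   0.327750   0.052750]
  [ 0.256750   0.290750   0.190500   0.507250]
det(I−A) = Σ_j (I−A)_1j·C_1j = (0.95)(0.396500) + (-0.20)(0.182000) + (-0.15)(0.061750) + (-0.30)(0.256750) = 0.2539875
(I − A)⁻¹ = adj(I−A) / det(I−A) ≈
  [   1.5611     0.7746     0.5935     0.7668]
  [   0.7166     1.8436     0.7264     0.4907]
  [   0.2431     0.1585     1.2904     0.2077]
  [   1.0109     1.1447     0.7500     1.9971]
x = (I − A)⁻¹ d = adj(I−A)·d / det(I−A), with det(I−A) = 0.2539875:
  x_1 = (0.396500·250 + 0.196750·80 + 0.150750·280 + 0.194750·350) / 0.2539875 = 225.2375 / 0.2539875 ≈ 886.81
  x_2 = (0.182000·250 + 0.468250·80 + 0.184500·280 + 0.124625·350) / 0.2539875 = 178.23875 / 0.2539875 ≈ 701.76
  x_3 = (0.061750·250 + 0.040250·80 + 0.327750·280 + 0.052750·350) / 0.2539875 = 128.89 / 0.2539875 ≈ 507.47
  x_4 = (0.256750·250 + 0.290750·80 + 0.190500·280 + 0.507250·350) / 0.2539875 = 318.325 / 0.2539875 ≈ 1253.31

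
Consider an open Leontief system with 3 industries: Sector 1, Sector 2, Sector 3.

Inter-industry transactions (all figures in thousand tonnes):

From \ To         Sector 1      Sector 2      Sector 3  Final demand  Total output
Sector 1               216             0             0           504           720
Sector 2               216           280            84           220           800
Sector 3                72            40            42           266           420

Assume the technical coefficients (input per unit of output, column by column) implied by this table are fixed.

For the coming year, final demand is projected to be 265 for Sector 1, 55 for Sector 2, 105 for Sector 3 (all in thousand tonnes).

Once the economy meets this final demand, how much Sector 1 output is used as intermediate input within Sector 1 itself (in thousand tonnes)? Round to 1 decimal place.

z_11 = 113.6

Technical coefficients a_ij = z_ij / X_j:
  a_11 = 216/720 = 0.30, a_21 = 216/720 = 0.30, a_31 = 72/720 = 0.10
  a_12 = 0/800 = 0.00, a_22 = 280/800 = 0.35, a_32 = 40/800 = 0.05
  a_13 = 0/420 = 0.00, a_23 = 84/420 = 0.20, a_33 = 42/420 = 0.10
I − A =
  [   0.70     0.00     0.00]
  [  -0.30     0.65    -0.20]
  [  -0.10    -0.05     0.90]
Cofactors of I−A, C_ij = (−1)^(i+j)·(minor ij) (rows/columns in the sector order above):
  C_11 = (0.65)(0.90) − (-0.20)(-0.05) = 0.5750
  C_12 = −[(-0.30)(0.90) − (-0.20)(-0.10)] = 0.2900
  C_13 = (-0.30)(-0.05) − (0.65)(-0.10) = 0.0800
  C_21 = −[(0.00)(0.90) − (0.00)(-0.05)] = 0.0000
  C_22 = (0.70)(0.90) − (0.00)(-0.10) = 0.6300
  C_23 = −[(0.70)(-0.05) − (0.00)(-0.10)] = 0.0350
  C_31 = (0.00)(-0.20) − (0.00)(0.65) = 0.0000
  C_32 = −[(0.70)(-0.20) − (0.00)(-0.30)] = 0.1400
  C_33 = (0.70)(0.65) − (0.00)(-0.30) = 0.4550
det(I−A) = Σ_j (I−A)_1j·C_1j = (0.70)(0.5750) + (0.00)(0.2900) + (0.00)(0.0800) = 0.4025
adj(I−A) = Cᵀ =
  [ 0.5750   0.0000   0.0000]
  [ 0.2900   0.6300   0.1400]
  [ 0.0800   0.0350   0.4550]
(I − A)⁻¹ = adj(I−A) / det(I−A) ≈
  [   1.4286     0.0000     0.0000]
  [   0.7205     1.5652     0.3478]
  [   0.1988     0.0870     1.1304]
First solve x = (I − A)⁻¹ d = adj(I−A)·d / det(I−A); in particular x_1 = (0.5750·265 + 0.0000·55 + 0.0000·105) / 0.4025 = 152.375 / 0.4025 ≈ 378.571.
Intermediate flow from 1 to 1: z_11 = a_11 · x_1 = 0.30 × 152.375 / 0.4025 = 45.7125 / 0.4025 ≈ 113.6.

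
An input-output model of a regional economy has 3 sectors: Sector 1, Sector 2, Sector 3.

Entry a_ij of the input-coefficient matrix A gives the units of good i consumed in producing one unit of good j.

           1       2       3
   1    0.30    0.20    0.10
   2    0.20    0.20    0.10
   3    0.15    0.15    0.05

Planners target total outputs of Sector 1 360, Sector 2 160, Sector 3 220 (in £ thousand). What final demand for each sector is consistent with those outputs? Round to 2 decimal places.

I − A =
  [   0.70    -0.20    -0.10]
  [  -0.20     0.80    -0.10]
  [  -0.15    -0.15     0.95]
d = (I − A) x:
  d_1 = (+0.70)·360 + (-0.20)·160 + (-0.10)·220 = 198.00
  d_2 = (-0.20)·360 + (+0.80)·160 + (-0.10)·220 = 34.00
  d_3 = (-0.15)·360 + (-0.15)·160 + (+0.95)·220 = 131.00

d_1 = 198.00, d_2 = 34.00, d_3 = 131.00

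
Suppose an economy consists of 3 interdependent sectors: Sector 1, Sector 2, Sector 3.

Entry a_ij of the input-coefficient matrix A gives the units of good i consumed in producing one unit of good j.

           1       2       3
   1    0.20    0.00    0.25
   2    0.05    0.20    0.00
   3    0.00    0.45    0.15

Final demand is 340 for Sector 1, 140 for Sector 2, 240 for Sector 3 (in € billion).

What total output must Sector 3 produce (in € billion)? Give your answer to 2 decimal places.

x_3 = 393.13

I − A =
  [   0.80     0.00    -0.25]
  [  -0.05     0.80     0.00]
  [   0.00    -0.45     0.85]
Cofactors of I−A, C_ij = (−1)^(i+j)·(minor ij) (rows/columns in the sector order above):
  C_11 = (0.80)(0.85) − (0.00)(-0.45) = 0.6800
  C_12 = −[(-0.05)(0.85) − (0.00)(0.00)] = 0.0425
  C_13 = (-0.05)(-0.45) − (0.80)(0.00) = 0.0225
  C_21 = −[(0.00)(0.85) − (-0.25)(-0.45)] = 0.1125
  C_22 = (0.80)(0.85) − (-0.25)(0.00) = 0.6800
  C_23 = −[(0.80)(-0.45) − (0.00)(0.00)] = 0.3600
  C_31 = (0.00)(0.00) − (-0.25)(0.80) = 0.2000
  C_32 = −[(0.80)(0.00) − (-0.25)(-0.05)] = 0.0125
  C_33 = (0.80)(0.80) − (0.00)(-0.05) = 0.6400
det(I−A) = Σ_j (I−A)_1j·C_1j = (0.80)(0.6800) + (0.00)(0.0425) + (-0.25)(0.0225) = 0.538375
adj(I−A) = Cᵀ =
  [ 0.6800   0.1125   0.2000]
  [ 0.0425   0.6800   0.0125]
  [ 0.0225   0.3600   0.6400]
(I − A)⁻¹ = adj(I−A) / det(I−A) ≈
  [   1.2631     0.2090     0.3715]
  [   0.0789     1.2631     0.0232]
  [   0.0418     0.6687     1.1888]
x = (I − A)⁻¹ d = adj(I−A)·d / det(I−A), with det(I−A) = 0.538375:
  x_1 = (0.6800·340 + 0.1125·140 + 0.2000·240) / 0.538375 = 294.95 / 0.538375 ≈ 547.85
  x_2 = (0.0425·340 + 0.6800·140 + 0.0125·240) / 0.538375 = 112.65 / 0.538375 ≈ 209.24
  x_3 = (0.0225·340 + 0.3600·140 + 0.6400·240) / 0.538375 = 211.65 / 0.538375 ≈ 393.13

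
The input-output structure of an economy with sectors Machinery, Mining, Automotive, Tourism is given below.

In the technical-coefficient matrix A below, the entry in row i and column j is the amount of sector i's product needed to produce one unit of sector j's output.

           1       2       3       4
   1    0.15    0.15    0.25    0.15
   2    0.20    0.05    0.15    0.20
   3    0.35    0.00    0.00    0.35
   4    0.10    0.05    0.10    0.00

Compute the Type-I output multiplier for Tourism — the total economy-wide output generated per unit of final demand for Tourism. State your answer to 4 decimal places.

m_4 = 2.4989

I − A =
  [   0.85    -0.15    -0.25    -0.15]
  [  -0.20     0.95    -0.15    -0.20]
  [  -0.35     0.00     1.00    -0.35]
  [  -0.10    -0.05    -0.10     1.00]
Compute the cofactors C_ij = (−1)^(i+j)·(3×3 minor ij) of I−A; the adjugate is their transpose:
adj(I−A) = Cᵀ =
  [ 0.904125   0.156625   0.275875   0.263500]
  [ 0.277750   0.703750   0.200250   0.252500]
  [ 0.365750   0.075250   0.750250   0.332500]
  [ 0.140875   0.058375   0.112625   0.686500]
det(I−A) = Σ_j (I−A)_1j·C_1j = (0.85)(0.904125) + (-0.15)(0.277750) + (-0.25)(0.365750) + (-0.15)(0.140875) = 0.614275
(I − A)⁻¹ = adj(I−A) / det(I−A) ≈
  [   1.47186     0.25498     0.44911     0.42896]
  [   0.45216     1.14566     0.32599     0.41105]
  [   0.59542     0.12250     1.22136     0.54129]
  [   0.22934     0.09503     0.18335     1.11758]
The output multiplier for sector j is the column-j sum of the Leontief inverse (I − A)⁻¹ = adj(I−A) / det(I−A).
Column 4 of adj(I−A): (0.263500, 0.252500, 0.332500, 0.686500); det(I−A) = 0.614275.
m_4 = (0.263500 + 0.252500 + 0.332500 + 0.686500) / 0.614275 = 1.535 / 0.614275 ≈ 2.4989.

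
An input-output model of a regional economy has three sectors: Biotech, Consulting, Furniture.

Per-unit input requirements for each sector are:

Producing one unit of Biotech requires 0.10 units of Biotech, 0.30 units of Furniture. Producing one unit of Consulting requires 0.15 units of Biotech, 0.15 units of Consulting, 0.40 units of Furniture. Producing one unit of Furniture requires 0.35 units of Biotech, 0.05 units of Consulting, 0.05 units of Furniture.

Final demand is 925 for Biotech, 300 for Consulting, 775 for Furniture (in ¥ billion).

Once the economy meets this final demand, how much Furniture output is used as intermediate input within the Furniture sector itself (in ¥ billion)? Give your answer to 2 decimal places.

z_33 = 76.97

I − A =
  [   0.90    -0.15    -0.35]
  [   0.00     0.85    -0.05]
  [  -0.30    -0.40     0.95]
Cofactors of I−A, C_ij = (−1)^(i+j)·(minor ij) (rows/columns in the sector order above):
  C_11 = (0.85)(0.95) − (-0.05)(-0.40) = 0.7875
  C_12 = −[(0.00)(0.95) − (-0.05)(-0.30)] = 0.0150
  C_13 = (0.00)(-0.40) − (0.85)(-0.30) = 0.2550
  C_21 = −[(-0.15)(0.95) − (-0.35)(-0.40)] = 0.2825
  C_22 = (0.90)(0.95) − (-0.35)(-0.30) = 0.7500
  C_23 = −[(0.90)(-0.40) − (-0.15)(-0.30)] = 0.4050
  C_31 = (-0.15)(-0.05) − (-0.35)(0.85) = 0.3050
  C_32 = −[(0.90)(-0.05) − (-0.35)(0.00)] = 0.0450
  C_33 = (0.90)(0.85) − (-0.15)(0.00) = 0.7650
det(I−A) = Σ_j (I−A)_1j·C_1j = (0.90)(0.7875) + (-0.15)(0.0150) + (-0.35)(0.2550) = 0.61725
adj(I−A) = Cᵀ =
  [ 0.7875   0.2825   0.3050]
  [ 0.0150   0.7500   0.0450]
  [ 0.2550   0.4050   0.7650]
(I − A)⁻¹ = adj(I−A) / det(I−A) ≈
  [   1.2758     0.4577     0.4941]
  [   0.0243     1.2151     0.0729]
  [   0.4131     0.6561     1.2394]
First solve x = (I − A)⁻¹ d = adj(I−A)·d / det(I−A); in particular x_3 = (0.2550·925 + 0.4050·300 + 0.7650·775) / 0.61725 = 950.25 / 0.61725 ≈ 1539.4897.
Intermediate flow from 3 to 3: z_33 = a_33 · x_3 = 0.05 × 950.25 / 0.61725 = 47.5125 / 0.61725 ≈ 76.97.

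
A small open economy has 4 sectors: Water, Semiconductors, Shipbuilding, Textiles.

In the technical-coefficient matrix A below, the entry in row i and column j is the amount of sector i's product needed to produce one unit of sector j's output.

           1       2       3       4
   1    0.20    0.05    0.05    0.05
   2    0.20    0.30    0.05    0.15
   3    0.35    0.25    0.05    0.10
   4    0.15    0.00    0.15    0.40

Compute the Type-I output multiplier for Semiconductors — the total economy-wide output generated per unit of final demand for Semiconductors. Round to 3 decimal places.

I − A =
  [   0.80    -0.05    -0.05    -0.05]
  [  -0.20     0.70    -0.05    -0.15]
  [  -0.35    -0.25     0.95    -0.10]
  [  -0.15     0.00    -0.15     0.60]
Compute the cofactors C_ij = (−1)^(i+j)·(3×3 minor ij) of I−A; the adjugate is their transpose:
adj(I−A) = Cᵀ =
  [ 0.375375   0.037125   0.028875   0.045375]
  [ 0.151500   0.423000   0.050250   0.126750]
  [ 0.193125   0.129375   0.323625   0.102375]
  [ 0.142125   0.041625   0.088125   0.496875]
det(I−A) = Σ_j (I−A)_1j·C_1j = (0.80)(0.375375) + (-0.05)(0.151500) + (-0.05)(0.193125) + (-0.05)(0.142125) = 0.2759625
(I − A)⁻¹ = adj(I−A) / det(I−A) ≈
  [   1.3602     0.1345     0.1046     0.1644]
  [   0.5490     1.5328     0.1821     0.4593]
  [   0.6998     0.4688     1.1727     0.3710]
  [   0.5150     0.1508     0.3193     1.8005]
The output multiplier for sector j is the column-j sum of the Leontief inverse (I − A)⁻¹ = adj(I−A) / det(I−A).
Column 2 of adj(I−A): (0.037125, 0.423000, 0.129375, 0.041625); det(I−A) = 0.2759625.
m_2 = (0.037125 + 0.423000 + 0.129375 + 0.041625) / 0.2759625 = 0.631125 / 0.2759625 ≈ 2.287.

m_2 = 2.287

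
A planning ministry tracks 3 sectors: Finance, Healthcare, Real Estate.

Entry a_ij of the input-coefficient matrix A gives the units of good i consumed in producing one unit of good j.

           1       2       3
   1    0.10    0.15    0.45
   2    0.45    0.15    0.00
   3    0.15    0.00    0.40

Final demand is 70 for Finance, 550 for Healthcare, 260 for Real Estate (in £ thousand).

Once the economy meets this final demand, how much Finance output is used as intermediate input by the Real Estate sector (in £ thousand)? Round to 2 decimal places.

I − A =
  [   0.90    -0.15    -0.45]
  [  -0.45     0.85     0.00]
  [  -0.15     0.00     0.60]
Cofactors of I−A, C_ij = (−1)^(i+j)·(minor ij) (rows/columns in the sector order above):
  C_11 = (0.85)(0.60) − (0.00)(0.00) = 0.5100
  C_12 = −[(-0.45)(0.60) − (0.00)(-0.15)] = 0.2700
  C_13 = (-0.45)(0.00) − (0.85)(-0.15) = 0.1275
  C_21 = −[(-0.15)(0.60) − (-0.45)(0.00)] = 0.0900
  C_22 = (0.90)(0.60) − (-0.45)(-0.15) = 0.4725
  C_23 = −[(0.90)(0.00) − (-0.15)(-0.15)] = 0.0225
  C_31 = (-0.15)(0.00) − (-0.45)(0.85) = 0.3825
  C_32 = −[(0.90)(0.00) − (-0.45)(-0.45)] = 0.2025
  C_33 = (0.90)(0.85) − (-0.15)(-0.45) = 0.6975
det(I−A) = Σ_j (I−A)_1j·C_1j = (0.90)(0.5100) + (-0.15)(0.2700) + (-0.45)(0.1275) = 0.361125
adj(I−A) = Cᵀ =
  [ 0.5100   0.0900   0.3825]
  [ 0.2700   0.4725   0.2025]
  [ 0.1275   0.0225   0.6975]
(I − A)⁻¹ = adj(I−A) / det(I−A) ≈
  [   1.4123     0.2492     1.0592]
  [   0.7477     1.3084     0.5607]
  [   0.3531     0.0623     1.9315]
First solve x = (I − A)⁻¹ d = adj(I−A)·d / det(I−A); in particular x_3 = (0.1275·70 + 0.0225·550 + 0.6975·260) / 0.361125 = 202.65 / 0.361125 ≈ 561.1630.
Intermediate flow from 1 to 3: z_13 = a_13 · x_3 = 0.45 × 202.65 / 0.361125 = 91.1925 / 0.361125 ≈ 252.52.

z_13 = 252.52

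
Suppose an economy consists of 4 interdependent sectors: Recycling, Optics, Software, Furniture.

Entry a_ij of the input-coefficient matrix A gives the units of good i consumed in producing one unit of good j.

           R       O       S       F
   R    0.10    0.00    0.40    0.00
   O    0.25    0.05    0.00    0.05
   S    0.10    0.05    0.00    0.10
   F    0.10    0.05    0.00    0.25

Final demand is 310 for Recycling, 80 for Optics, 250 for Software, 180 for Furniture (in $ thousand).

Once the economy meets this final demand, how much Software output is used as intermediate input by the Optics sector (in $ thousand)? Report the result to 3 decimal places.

z_SO = 11.598

I − A =
  [   0.90     0.00    -0.40     0.00]
  [  -0.25     0.95     0.00    -0.05]
  [  -0.10    -0.05     1.00    -0.10]
  [  -0.10    -0.05     0.00     0.75]
Compute the cofactors C_ij = (−1)^(i+j)·(3×3 minor ij) of I−A; the adjugate is their transpose:
adj(I−A) = Cᵀ =
  [ 0.710000   0.017000   0.284000   0.039000]
  [ 0.192500   0.641000   0.077000   0.053000]
  [ 0.091375   0.038250   0.639000   0.087750]
  [ 0.107500   0.045000   0.043000   0.812000]
det(I−A) = Σ_j (I−A)_1j·C_1j = (0.90)(0.710000) + (0.00)(0.192500) + (-0.40)(0.091375) + (0.00)(0.107500) = 0.60245
(I − A)⁻¹ = adj(I−A) / det(I−A) ≈
  [   1.1785     0.0282     0.4714     0.0647]
  [   0.3195     1.0640     0.1278     0.0880]
  [   0.1517     0.0635     1.0607     0.1457]
  [   0.1784     0.0747     0.0714     1.3478]
First solve x = (I − A)⁻¹ d = adj(I−A)·d / det(I−A); in particular x_O = (0.192500·310 + 0.641000·80 + 0.077000·250 + 0.053000·180) / 0.60245 = 139.745 / 0.60245 ≈ 231.96116.
Intermediate flow from S to O: z_SO = a_SO · x_O = 0.05 × 139.745 / 0.60245 = 6.98725 / 0.60245 ≈ 11.598.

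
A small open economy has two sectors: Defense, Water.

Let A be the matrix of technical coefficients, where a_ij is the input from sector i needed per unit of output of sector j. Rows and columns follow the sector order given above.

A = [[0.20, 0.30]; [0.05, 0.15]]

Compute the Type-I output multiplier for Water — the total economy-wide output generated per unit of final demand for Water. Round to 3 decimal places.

I − A =
  [   0.80    -0.30]
  [  -0.05     0.85]
det(I−A) = (0.80)(0.85) − (-0.30)(-0.05) = 0.6650
adj(I−A) = [[0.85, 0.30], [0.05, 0.80]]
(I − A)⁻¹ = adj(I−A) / det(I−A) ≈
  [   1.2782     0.4511]
  [   0.0752     1.2030]
The output multiplier for sector j is the column-j sum of the Leontief inverse (I − A)⁻¹ = adj(I−A) / det(I−A).
Column W of adj(I−A): (0.30, 0.80); det(I−A) = 0.6650.
m_W = (0.30 + 0.80) / 0.6650 = 1.10 / 0.6650 ≈ 1.654.

m_W = 1.654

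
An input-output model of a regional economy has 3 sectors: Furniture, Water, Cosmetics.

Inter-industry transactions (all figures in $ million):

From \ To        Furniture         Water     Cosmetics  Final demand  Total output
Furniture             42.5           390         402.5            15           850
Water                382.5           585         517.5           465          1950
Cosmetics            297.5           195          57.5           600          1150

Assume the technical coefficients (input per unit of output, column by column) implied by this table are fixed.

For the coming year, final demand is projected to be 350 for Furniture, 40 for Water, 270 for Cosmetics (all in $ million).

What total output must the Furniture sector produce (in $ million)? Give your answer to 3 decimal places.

x_1 = 854.116

Technical coefficients a_ij = z_ij / X_j:
  a_11 = 42.5/850 = 0.05, a_21 = 382.5/850 = 0.45, a_31 = 297.5/850 = 0.35
  a_12 = 390/1950 = 0.20, a_22 = 585/1950 = 0.30, a_32 = 195/1950 = 0.10
  a_13 = 402.5/1150 = 0.35, a_23 = 517.5/1150 = 0.45, a_33 = 57.5/1150 = 0.05
I − A =
  [   0.95    -0.20    -0.35]
  [  -0.45     0.70    -0.45]
  [  -0.35    -0.10     0.95]
Cofactors of I−A, C_ij = (−1)^(i+j)·(minor ij) (rows/columns in the sector order above):
  C_11 = (0.70)(0.95) − (-0.45)(-0.10) = 0.6200
  C_12 = −[(-0.45)(0.95) − (-0.45)(-0.35)] = 0.5850
  C_13 = (-0.45)(-0.10) − (0.70)(-0.35) = 0.2900
  C_21 = −[(-0.20)(0.95) − (-0.35)(-0.10)] = 0.2250
  C_22 = (0.95)(0.95) − (-0.35)(-0.35) = 0.7800
  C_23 = −[(0.95)(-0.10) − (-0.20)(-0.35)] = 0.1650
  C_31 = (-0.20)(-0.45) − (-0.35)(0.70) = 0.3350
  C_32 = −[(0.95)(-0.45) − (-0.35)(-0.45)] = 0.5850
  C_33 = (0.95)(0.70) − (-0.20)(-0.45) = 0.5750
det(I−A) = Σ_j (I−A)_1j·C_1j = (0.95)(0.6200) + (-0.20)(0.5850) + (-0.35)(0.2900) = 0.3705
adj(I−A) = Cᵀ =
  [ 0.6200   0.2250   0.3350]
  [ 0.5850   0.7800   0.5850]
  [ 0.2900   0.1650   0.5750]
(I − A)⁻¹ = adj(I−A) / det(I−A) ≈
  [   1.6734     0.6073     0.9042]
  [   1.5789     2.1053     1.5789]
  [   0.7827     0.4453     1.5520]
x = (I − A)⁻¹ d = adj(I−A)·d / det(I−A), with det(I−A) = 0.3705:
  x_1 = (0.6200·350 + 0.2250·40 + 0.3350·270) / 0.3705 = 316.45 / 0.3705 ≈ 854.116
  x_2 = (0.5850·350 + 0.7800·40 + 0.5850·270) / 0.3705 = 393.90 / 0.3705 ≈ 1063.158
  x_3 = (0.2900·350 + 0.1650·40 + 0.5750·270) / 0.3705 = 263.35 / 0.3705 ≈ 710.796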